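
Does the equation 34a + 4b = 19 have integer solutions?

gcd(34, 4):
  34 = 8*4 + 2
  4 = 2*2
so gcd(34, 4) = 2.
2 does not divide 19 (remainder 1), so no integer solutions.

no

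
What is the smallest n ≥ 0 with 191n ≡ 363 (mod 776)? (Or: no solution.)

gcd(776, 191):
  776 = 4·191 + 12
  191 = 15·12 + 11
  12 = 1·11 + 1
  11 = 11·1
so gcd(776, 191) = 1.
1 divides 363, so solutions exist.
Back-substitute for Bézout coefficients:
  1 = 12 - 1·11
  ... = 191·(-65) + 776·(16)
So 191·(-65) ≡ 1 (mod 776); multiply by 363: n ≡ -23595 (mod 776).
Smallest nonnegative: n = -23595 mod 776 = 461.

461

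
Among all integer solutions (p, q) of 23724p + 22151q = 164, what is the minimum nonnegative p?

9083

gcd(23724, 22151):
  23724 = 1·22151 + 1573
  22151 = 14·1573 + 129
  1573 = 12·129 + 25
  129 = 5·25 + 4
  25 = 6·4 + 1
  4 = 4·1
so gcd(23724, 22151) = 1.
1 divides 164, so solutions exist.
Back-substitute for Bézout coefficients:
  1 = 25 - 6·4
  ... = 23724·(5323) + 22151·(-5701)
Scale by 164/1 = 164: (p₀, q₀) = (872972, -934964).
General solution: p = 872972 + 22151t, q = -934964 - 23724t for integer t.
p ≥ 0: smallest is 872972 mod 22151 = 9083 (at t = -39), with q = -9728.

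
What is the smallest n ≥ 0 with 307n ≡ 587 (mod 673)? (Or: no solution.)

482

gcd(673, 307):
  673 = 2×307 + 59
  307 = 5×59 + 12
  59 = 4×12 + 11
  12 = 1×11 + 1
  11 = 11×1
so gcd(673, 307) = 1.
1 divides 587, so solutions exist.
Back-substitute for Bézout coefficients:
  1 = 12 - 1×11
  ... = 307×(57) + 673×(-26)
So 307×(57) ≡ 1 (mod 673); multiply by 587: n ≡ 33459 (mod 673).
Smallest nonnegative: n = 33459 mod 673 = 482.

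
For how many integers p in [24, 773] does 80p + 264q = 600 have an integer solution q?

23

gcd(264, 80) = 8.
By Bézout, 80·(10) + 264·(-3) = 8.
Particular solution: (24, -5).
General solution: p = 24 + 33t, q = -5 - 10t for integer t.
24 ≤ 24 + 33t ≤ 773 gives t ∈ [0, 22], which is 23 values.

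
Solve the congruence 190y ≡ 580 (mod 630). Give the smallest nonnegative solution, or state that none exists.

13

gcd(630, 190):
  630 = 3*190 + 60
  190 = 3*60 + 10
  60 = 6*10
so gcd(630, 190) = 10.
10 divides 580, so solutions exist.
Back-substitute for Bézout coefficients:
  10 = 190 - 3*60
  ... = 190*(10) + 630*(-3)
So 190*(10) ≡ 10 (mod 630); multiply by 58: y ≡ 580 (mod 63).
Smallest nonnegative: y = 580 mod 63 = 13.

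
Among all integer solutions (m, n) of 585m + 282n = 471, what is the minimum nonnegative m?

gcd(585, 282):
  585 = 2*282 + 21
  282 = 13*21 + 9
  21 = 2*9 + 3
  9 = 3*3
so gcd(585, 282) = 3.
3 divides 471, so solutions exist.
Back-substitute for Bézout coefficients:
  3 = 21 - 2*9
  ... = 585*(27) + 282*(-56)
Scale by 471/3 = 157: (m₀, n₀) = (4239, -8792).
General solution: m = 4239 + 94t, n = -8792 - 195t for integer t.
m ≥ 0: smallest is 4239 mod 94 = 9 (at t = -45), with n = -17.

9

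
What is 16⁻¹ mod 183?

103

gcd(183, 16) = 1.
By Bézout, 16·(-80) + 183·(7) = 1.
So 16·-80 ≡ 1 (mod 183), and -80 mod 183 = 103.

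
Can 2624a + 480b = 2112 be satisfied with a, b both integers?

gcd(2624, 480) = 32.
32 divides 2112, so integer solutions exist.

yes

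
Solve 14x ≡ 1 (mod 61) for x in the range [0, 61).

48

gcd(61, 14) = 1.
By Bézout, 14×(-13) + 61×(3) = 1.
So 14×-13 ≡ 1 (mod 61), and -13 mod 61 = 48.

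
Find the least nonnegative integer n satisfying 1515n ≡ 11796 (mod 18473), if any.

gcd(18473, 1515) = 1.
1 divides 11796, so solutions exist.
By Bézout, 1515×(-2585) + 18473×(212) = 1.
So 1515×(-2585) ≡ 1 (mod 18473); multiply by 11796: n ≡ -30492660 (mod 18473).
Smallest nonnegative: n = -30492660 mod 18473 = 6263.

6263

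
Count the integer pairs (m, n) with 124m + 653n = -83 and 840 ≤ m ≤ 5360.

7

gcd(653, 124) = 1  (653 = 5·124 + 33, 124 = 3·33 + 25, 33 = 1·25 + 8, 25 = 3·8 + 1, 8 = 8·1).
Back-substituting, 124·(79) + 653·(-15) = 1.
Scale by -83: particular solution (-6557, 1245); reduce m mod 653: (626, -119).
General solution: m = 626 + 653t, n = -119 - 124t for integer t.
840 ≤ 626 + 653t ≤ 5360 gives t ∈ [1, 7], which is 7 values.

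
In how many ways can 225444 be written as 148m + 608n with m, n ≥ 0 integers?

gcd(608, 148) = 4  (608 = 4×148 + 16, 148 = 9×16 + 4, 16 = 4×4).
Back-substituting, 148×(37) + 608×(-9) = 4.
Scale by 56361: one solution is (2085357, -507249). Reduce m mod 152: (69, 354).
General: m = 69 + 152t, n = 354 - 37t.
m ≥ 0 ⇒ t ≥ 0; n ≥ 0 ⇒ t ≤ 9. So t ∈ [0, 9]: 10 solutions.

10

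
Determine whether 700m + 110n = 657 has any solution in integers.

no

gcd(700, 110) = 10  (700 = 6×110 + 40, 110 = 2×40 + 30, 40 = 1×30 + 10, 30 = 3×10).
10 does not divide 657 (remainder 7), so no integer solutions.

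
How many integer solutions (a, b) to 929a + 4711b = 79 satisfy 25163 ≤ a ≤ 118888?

20

gcd(4711, 929):
  4711 = 5×929 + 66
  929 = 14×66 + 5
  66 = 13×5 + 1
  5 = 5×1
so gcd(4711, 929) = 1.
Back-substitute for Bézout coefficients:
  1 = 66 - 13×5
  ... = 929×(-928) + 4711×(183)
Scale by 79: particular solution (-73312, 14457); reduce a mod 4711: (2064, -407).
General solution: a = 2064 + 4711t, b = -407 - 929t for integer t.
25163 ≤ 2064 + 4711t ≤ 118888 gives t ∈ [5, 24], which is 20 values.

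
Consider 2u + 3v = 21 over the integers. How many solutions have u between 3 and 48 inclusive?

gcd(3, 2):
  3 = 1×2 + 1
  2 = 2×1
so gcd(3, 2) = 1.
Back-substitute for Bézout coefficients:
  1 = 3 - 1×2
  ... = 2×(-1) + 3×(1)
Scale by 21: particular solution (-21, 21); reduce u mod 3: (0, 7).
General solution: u = 0 + 3t, v = 7 - 2t for integer t.
3 ≤ 0 + 3t ≤ 48 gives t ∈ [1, 16], which is 16 values.

16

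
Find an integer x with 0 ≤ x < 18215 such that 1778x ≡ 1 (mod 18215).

13902

gcd(18215, 1778):
  18215 = 10·1778 + 435
  1778 = 4·435 + 38
  435 = 11·38 + 17
  38 = 2·17 + 4
  17 = 4·4 + 1
  4 = 4·1
so gcd(18215, 1778) = 1.
Back-substitute for Bézout coefficients:
  1 = 17 - 4·4
  ... = 1778·(-4313) + 18215·(421)
So 1778·-4313 ≡ 1 (mod 18215), and -4313 mod 18215 = 13902.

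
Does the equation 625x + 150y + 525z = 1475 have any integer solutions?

yes

gcd(625, 150):
  625 = 4·150 + 25
  150 = 6·25
so gcd(625, 150) = 25.
gcd(25, 525) = 25.
25 divides 1475, so integer solutions exist.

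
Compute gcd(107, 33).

gcd(107, 33):
  107 = 3·33 + 8
  33 = 4·8 + 1
  8 = 8·1
so gcd(107, 33) = 1.

1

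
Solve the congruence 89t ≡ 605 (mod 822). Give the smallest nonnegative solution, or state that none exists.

gcd(822, 89) = 1  (822 = 9·89 + 21, 89 = 4·21 + 5, 21 = 4·5 + 1, 5 = 5·1).
1 divides 605, so solutions exist.
Back-substituting, 89·(-157) + 822·(17) = 1.
So 89·(-157) ≡ 1 (mod 822); multiply by 605: t ≡ -94985 (mod 822).
Smallest nonnegative: t = -94985 mod 822 = 367.

367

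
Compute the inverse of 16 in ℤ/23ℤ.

13

gcd(23, 16) = 1  (23 = 1·16 + 7, 16 = 2·7 + 2, 7 = 3·2 + 1, 2 = 2·1).
Back-substituting, 16·(-10) + 23·(7) = 1.
So 16·-10 ≡ 1 (mod 23), and -10 mod 23 = 13.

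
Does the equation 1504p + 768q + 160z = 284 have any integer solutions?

gcd(1504, 768):
  1504 = 1*768 + 736
  768 = 1*736 + 32
  736 = 23*32
so gcd(1504, 768) = 32.
gcd(32, 160) = 32.
32 does not divide 284 (remainder 28), so no integer solutions.

no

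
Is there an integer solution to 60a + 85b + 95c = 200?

gcd(85, 60):
  85 = 1*60 + 25
  60 = 2*25 + 10
  25 = 2*10 + 5
  10 = 2*5
so gcd(85, 60) = 5.
gcd(5, 95) = 5.
5 divides 200, so integer solutions exist.

yes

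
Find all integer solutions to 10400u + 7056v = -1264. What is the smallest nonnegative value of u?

352

gcd(10400, 7056) = 16.
16 divides -1264, so solutions exist.
By Bézout, 10400·(-211) + 7056·(311) = 16.
Scale by -1264/16 = -79: (u₀, v₀) = (16669, -24569).
General solution: u = 16669 + 441t, v = -24569 - 650t for integer t.
u ≥ 0: smallest is 16669 mod 441 = 352 (at t = -37), with v = -519.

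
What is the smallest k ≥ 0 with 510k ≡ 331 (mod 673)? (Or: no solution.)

gcd(673, 510) = 1  (673 = 1·510 + 163, 510 = 3·163 + 21, 163 = 7·21 + 16, 21 = 1·16 + 5, 16 = 3·5 + 1, 5 = 5·1).
1 divides 331, so solutions exist.
Back-substituting, 510·(-128) + 673·(97) = 1.
So 510·(-128) ≡ 1 (mod 673); multiply by 331: k ≡ -42368 (mod 673).
Smallest nonnegative: k = -42368 mod 673 = 31.

31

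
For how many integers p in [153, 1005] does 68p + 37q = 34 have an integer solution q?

23

gcd(68, 37) = 1  (68 = 1·37 + 31, 37 = 1·31 + 6, 31 = 5·6 + 1, 6 = 6·1).
Back-substituting, 68·(6) + 37·(-11) = 1.
Scale by 34: particular solution (204, -374); reduce p mod 37: (19, -34).
General solution: p = 19 + 37t, q = -34 - 68t for integer t.
153 ≤ 19 + 37t ≤ 1005 gives t ∈ [4, 26], which is 23 values.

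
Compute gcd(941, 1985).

gcd(1985, 941):
  1985 = 2×941 + 103
  941 = 9×103 + 14
  103 = 7×14 + 5
  14 = 2×5 + 4
  5 = 1×4 + 1
  4 = 4×1
so gcd(1985, 941) = 1.

1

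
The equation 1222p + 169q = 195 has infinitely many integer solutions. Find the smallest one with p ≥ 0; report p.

gcd(1222, 169) = 13  (1222 = 7·169 + 39, 169 = 4·39 + 13, 39 = 3·13).
13 divides 195, so solutions exist.
Back-substituting, 1222·(-4) + 169·(29) = 13.
Scale by 195/13 = 15: (p₀, q₀) = (-60, 435).
General solution: p = -60 + 13t, q = 435 - 94t for integer t.
p ≥ 0: smallest is -60 mod 13 = 5 (at t = 5), with q = -35.

5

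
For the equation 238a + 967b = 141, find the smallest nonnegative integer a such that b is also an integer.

gcd(967, 238):
  967 = 4·238 + 15
  238 = 15·15 + 13
  15 = 1·13 + 2
  13 = 6·2 + 1
  2 = 2·1
so gcd(967, 238) = 1.
1 divides 141, so solutions exist.
Back-substitute for Bézout coefficients:
  1 = 13 - 6·2
  ... = 238·(451) + 967·(-111)
Scale by 141/1 = 141: (a₀, b₀) = (63591, -15651).
General solution: a = 63591 + 967t, b = -15651 - 238t for integer t.
a ≥ 0: smallest is 63591 mod 967 = 736 (at t = -65), with b = -181.

736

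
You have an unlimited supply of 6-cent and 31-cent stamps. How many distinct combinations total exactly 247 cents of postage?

Need nonnegative integers with 6j + 31k = 247.
gcd(6, 31) = 1, and 6·(-5) + 31·(1) = 1.
So (j₀, k₀) = (-1235, 247); general j = -1235 + 31t, k = 247 - 6t.
j ≥ 0 ⇒ t ≥ 40; k ≥ 0 ⇒ t ≤ 41. That's 2 values of t.

2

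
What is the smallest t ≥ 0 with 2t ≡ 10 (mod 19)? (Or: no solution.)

5

gcd(19, 2) = 1  (19 = 9·2 + 1, 2 = 2·1).
1 divides 10, so solutions exist.
Back-substituting, 2·(-9) + 19·(1) = 1.
So 2·(-9) ≡ 1 (mod 19); multiply by 10: t ≡ -90 (mod 19).
Smallest nonnegative: t = -90 mod 19 = 5.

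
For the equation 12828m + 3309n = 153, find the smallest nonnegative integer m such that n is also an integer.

689

gcd(12828, 3309) = 3.
3 divides 153, so solutions exist.
By Bézout, 12828·(-73) + 3309·(283) = 3.
Scale by 153/3 = 51: (m₀, n₀) = (-3723, 14433).
General solution: m = -3723 + 1103t, n = 14433 - 4276t for integer t.
m ≥ 0: smallest is -3723 mod 1103 = 689 (at t = 4), with n = -2671.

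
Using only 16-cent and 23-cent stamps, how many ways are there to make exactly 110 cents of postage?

1

Need nonnegative integers with 16j + 23k = 110.
gcd(16, 23) = 1, and 16·(-10) + 23·(7) = 1.
So (j₀, k₀) = (-1100, 770); general j = -1100 + 23t, k = 770 - 16t.
j ≥ 0 ⇒ t ≥ 48; k ≥ 0 ⇒ t ≤ 48. That's 1 value of t.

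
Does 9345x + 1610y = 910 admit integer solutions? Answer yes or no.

yes

gcd(9345, 1610) = 35  (9345 = 5×1610 + 1295, 1610 = 1×1295 + 315, 1295 = 4×315 + 35, 315 = 9×35).
35 divides 910, so integer solutions exist.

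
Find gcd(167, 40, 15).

gcd(167, 40):
  167 = 4×40 + 7
  40 = 5×7 + 5
  7 = 1×5 + 2
  5 = 2×2 + 1
  2 = 2×1
so gcd(167, 40) = 1.
gcd(1, 15) = 1.

1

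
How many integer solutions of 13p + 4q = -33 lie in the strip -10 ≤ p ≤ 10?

5

gcd(13, 4) = 1.
By Bézout, 13*(1) + 4*(-3) = 1.
Particular solution: (3, -18).
General solution: p = 3 + 4t, q = -18 - 13t for integer t.
-10 ≤ 3 + 4t ≤ 10 gives t ∈ [-3, 1], which is 5 values.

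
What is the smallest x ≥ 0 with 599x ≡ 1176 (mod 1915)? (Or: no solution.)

814

gcd(1915, 599):
  1915 = 3·599 + 118
  599 = 5·118 + 9
  118 = 13·9 + 1
  9 = 9·1
so gcd(1915, 599) = 1.
1 divides 1176, so solutions exist.
Back-substitute for Bézout coefficients:
  1 = 118 - 13·9
  ... = 599·(-211) + 1915·(66)
So 599·(-211) ≡ 1 (mod 1915); multiply by 1176: x ≡ -248136 (mod 1915).
Smallest nonnegative: x = -248136 mod 1915 = 814.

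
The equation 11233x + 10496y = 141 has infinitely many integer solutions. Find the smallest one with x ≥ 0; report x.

1581

gcd(11233, 10496) = 1  (11233 = 1·10496 + 737, 10496 = 14·737 + 178, 737 = 4·178 + 25, 178 = 7·25 + 3, 25 = 8·3 + 1, 3 = 3·1).
1 divides 141, so solutions exist.
Back-substituting, 11233·(3361) + 10496·(-3597) = 1.
Scale by 141/1 = 141: (x₀, y₀) = (473901, -507177).
General solution: x = 473901 + 10496t, y = -507177 - 11233t for integer t.
x ≥ 0: smallest is 473901 mod 10496 = 1581 (at t = -45), with y = -1692.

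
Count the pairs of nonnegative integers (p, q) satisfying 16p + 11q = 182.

1

gcd(16, 11) = 1  (16 = 1·11 + 5, 11 = 2·5 + 1, 5 = 5·1).
Back-substituting, 16·(-2) + 11·(3) = 1.
Scale by 182: one solution is (-364, 546). Reduce p mod 11: (10, 2).
General: p = 10 + 11t, q = 2 - 16t.
p ≥ 0 ⇒ t ≥ 0; q ≥ 0 ⇒ t ≤ 0. So t ∈ [0, 0]: 1 solution.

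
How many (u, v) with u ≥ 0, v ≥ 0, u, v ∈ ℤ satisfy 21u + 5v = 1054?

10

gcd(21, 5) = 1.
By Bézout, 21*(1) + 5*(-4) = 1.
One solution: (4, 194).
General: u = 4 + 5t, v = 194 - 21t.
u ≥ 0 ⇒ t ≥ 0; v ≥ 0 ⇒ t ≤ 9. So t ∈ [0, 9]: 10 solutions.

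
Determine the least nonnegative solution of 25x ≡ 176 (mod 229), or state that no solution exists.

62

gcd(229, 25):
  229 = 9*25 + 4
  25 = 6*4 + 1
  4 = 4*1
so gcd(229, 25) = 1.
1 divides 176, so solutions exist.
Back-substitute for Bézout coefficients:
  1 = 25 - 6*4
  ... = 25*(55) + 229*(-6)
So 25*(55) ≡ 1 (mod 229); multiply by 176: x ≡ 9680 (mod 229).
Smallest nonnegative: x = 9680 mod 229 = 62.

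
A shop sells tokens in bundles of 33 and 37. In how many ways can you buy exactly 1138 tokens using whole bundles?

1

Need nonnegative integers with 33j + 37k = 1138.
gcd(33, 37) = 1, and 33·(9) + 37·(-8) = 1.
So (j₀, k₀) = (10242, -9104); general j = 10242 + 37t, k = -9104 - 33t.
j ≥ 0 ⇒ t ≥ -276; k ≥ 0 ⇒ t ≤ -276. That's 1 value of t.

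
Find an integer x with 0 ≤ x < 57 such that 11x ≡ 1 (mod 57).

gcd(57, 11) = 1.
By Bézout, 11*(26) + 57*(-5) = 1.
So 11*26 ≡ 1 (mod 57), and 26 mod 57 = 26.

26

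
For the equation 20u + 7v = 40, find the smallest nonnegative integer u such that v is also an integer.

gcd(20, 7):
  20 = 2·7 + 6
  7 = 1·6 + 1
  6 = 6·1
so gcd(20, 7) = 1.
1 divides 40, so solutions exist.
Back-substitute for Bézout coefficients:
  1 = 7 - 1·6
  ... = 20·(-1) + 7·(3)
Scale by 40/1 = 40: (u₀, v₀) = (-40, 120).
General solution: u = -40 + 7t, v = 120 - 20t for integer t.
u ≥ 0: smallest is -40 mod 7 = 2 (at t = 6), with v = 0.

2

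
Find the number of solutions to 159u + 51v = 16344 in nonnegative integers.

6

gcd(159, 51) = 3  (159 = 3·51 + 6, 51 = 8·6 + 3, 6 = 2·3).
Back-substituting, 159·(-8) + 51·(25) = 3.
Scale by 5448: one solution is (-43584, 136200). Reduce u mod 17: (4, 308).
General: u = 4 + 17t, v = 308 - 53t.
u ≥ 0 ⇒ t ≥ 0; v ≥ 0 ⇒ t ≤ 5. So t ∈ [0, 5]: 6 solutions.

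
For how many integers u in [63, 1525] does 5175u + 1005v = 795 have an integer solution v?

22

gcd(5175, 1005) = 15.
By Bézout, 5175×(-20) + 1005×(103) = 15.
Particular solution: (12, -61).
General solution: u = 12 + 67t, v = -61 - 345t for integer t.
63 ≤ 12 + 67t ≤ 1525 gives t ∈ [1, 22], which is 22 values.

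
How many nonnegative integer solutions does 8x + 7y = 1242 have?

22

gcd(8, 7):
  8 = 1*7 + 1
  7 = 7*1
so gcd(8, 7) = 1.
Back-substitute for Bézout coefficients:
  1 = 8 - 1*7
  ... = 8*(1) + 7*(-1)
Scale by 1242: one solution is (1242, -1242). Reduce x mod 7: (3, 174).
General: x = 3 + 7t, y = 174 - 8t.
x ≥ 0 ⇒ t ≥ 0; y ≥ 0 ⇒ t ≤ 21. So t ∈ [0, 21]: 22 solutions.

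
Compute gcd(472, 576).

gcd(576, 472):
  576 = 1×472 + 104
  472 = 4×104 + 56
  104 = 1×56 + 48
  56 = 1×48 + 8
  48 = 6×8
so gcd(576, 472) = 8.

8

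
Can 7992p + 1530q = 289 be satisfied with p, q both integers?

gcd(7992, 1530) = 18  (7992 = 5·1530 + 342, 1530 = 4·342 + 162, 342 = 2·162 + 18, 162 = 9·18).
18 does not divide 289 (remainder 1), so no integer solutions.

no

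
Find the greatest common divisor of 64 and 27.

1

gcd(64, 27):
  64 = 2×27 + 10
  27 = 2×10 + 7
  10 = 1×7 + 3
  7 = 2×3 + 1
  3 = 3×1
so gcd(64, 27) = 1.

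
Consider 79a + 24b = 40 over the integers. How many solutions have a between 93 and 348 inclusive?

gcd(79, 24) = 1.
By Bézout, 79·(7) + 24·(-23) = 1.
Particular solution: (16, -51).
General solution: a = 16 + 24t, b = -51 - 79t for integer t.
93 ≤ 16 + 24t ≤ 348 gives t ∈ [4, 13], which is 10 values.

10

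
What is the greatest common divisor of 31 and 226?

1

gcd(226, 31) = 1  (226 = 7×31 + 9, 31 = 3×9 + 4, 9 = 2×4 + 1, 4 = 4×1).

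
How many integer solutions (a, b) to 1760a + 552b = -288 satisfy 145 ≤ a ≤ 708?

8

gcd(1760, 552) = 8  (1760 = 3*552 + 104, 552 = 5*104 + 32, 104 = 3*32 + 8, 32 = 4*8).
Back-substituting, 1760*(16) + 552*(-51) = 8.
Scale by -36: particular solution (-576, 1836); reduce a mod 69: (45, -144).
General solution: a = 45 + 69t, b = -144 - 220t for integer t.
145 ≤ 45 + 69t ≤ 708 gives t ∈ [2, 9], which is 8 values.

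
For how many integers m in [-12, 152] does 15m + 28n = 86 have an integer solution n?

gcd(28, 15) = 1.
By Bézout, 15·(-13) + 28·(7) = 1.
Particular solution: (2, 2).
General solution: m = 2 + 28t, n = 2 - 15t for integer t.
-12 ≤ 2 + 28t ≤ 152 gives t ∈ [0, 5], which is 6 values.

6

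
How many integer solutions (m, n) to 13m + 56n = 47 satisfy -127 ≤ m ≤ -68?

1

gcd(56, 13) = 1  (56 = 4×13 + 4, 13 = 3×4 + 1, 4 = 4×1).
Back-substituting, 13×(13) + 56×(-3) = 1.
Scale by 47: particular solution (611, -141); reduce m mod 56: (51, -11).
General solution: m = 51 + 56t, n = -11 - 13t for integer t.
-127 ≤ 51 + 56t ≤ -68 gives t ∈ [-3, -3], which is 1 value.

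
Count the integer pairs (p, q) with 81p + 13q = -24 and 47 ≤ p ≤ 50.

0

gcd(81, 13) = 1  (81 = 6·13 + 3, 13 = 4·3 + 1, 3 = 3·1).
Back-substituting, 81·(-4) + 13·(25) = 1.
Scale by -24: particular solution (96, -600); reduce p mod 13: (5, -33).
General solution: p = 5 + 13t, q = -33 - 81t for integer t.
47 ≤ 5 + 13t ≤ 50 gives t ∈ [4, 3], which is 0 values.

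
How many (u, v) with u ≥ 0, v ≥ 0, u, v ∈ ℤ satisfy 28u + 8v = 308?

gcd(28, 8):
  28 = 3×8 + 4
  8 = 2×4
so gcd(28, 8) = 4.
Back-substitute for Bézout coefficients:
  4 = 28 - 3×8
  ... = 28×(1) + 8×(-3)
Scale by 77: one solution is (77, -231). Reduce u mod 2: (1, 35).
General: u = 1 + 2t, v = 35 - 7t.
u ≥ 0 ⇒ t ≥ 0; v ≥ 0 ⇒ t ≤ 5. So t ∈ [0, 5]: 6 solutions.

6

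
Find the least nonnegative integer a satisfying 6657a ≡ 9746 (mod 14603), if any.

gcd(14603, 6657) = 1.
1 divides 9746, so solutions exist.
By Bézout, 6657*(-1722) + 14603*(785) = 1.
So 6657*(-1722) ≡ 1 (mod 14603); multiply by 9746: a ≡ -16782612 (mod 14603).
Smallest nonnegative: a = -16782612 mod 14603 = 10838.

10838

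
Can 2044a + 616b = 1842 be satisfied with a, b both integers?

gcd(2044, 616) = 28  (2044 = 3*616 + 196, 616 = 3*196 + 28, 196 = 7*28).
28 does not divide 1842 (remainder 22), so no integer solutions.

no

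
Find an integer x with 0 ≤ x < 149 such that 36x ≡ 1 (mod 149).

29

gcd(149, 36) = 1.
By Bézout, 36*(29) + 149*(-7) = 1.
So 36*29 ≡ 1 (mod 149), and 29 mod 149 = 29.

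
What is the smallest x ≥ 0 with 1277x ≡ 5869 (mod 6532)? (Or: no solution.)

gcd(6532, 1277):
  6532 = 5*1277 + 147
  1277 = 8*147 + 101
  147 = 1*101 + 46
  101 = 2*46 + 9
  46 = 5*9 + 1
  9 = 9*1
so gcd(6532, 1277) = 1.
1 divides 5869, so solutions exist.
Back-substitute for Bézout coefficients:
  1 = 46 - 5*9
  ... = 1277*(-711) + 6532*(139)
So 1277*(-711) ≡ 1 (mod 6532); multiply by 5869: x ≡ -4172859 (mod 6532).
Smallest nonnegative: x = -4172859 mod 6532 = 1089.

1089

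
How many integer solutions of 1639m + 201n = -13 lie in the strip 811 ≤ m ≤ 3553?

14

gcd(1639, 201) = 1  (1639 = 8*201 + 31, 201 = 6*31 + 15, 31 = 2*15 + 1, 15 = 15*1).
Back-substituting, 1639*(13) + 201*(-106) = 1.
Scale by -13: particular solution (-169, 1378); reduce m mod 201: (32, -261).
General solution: m = 32 + 201t, n = -261 - 1639t for integer t.
811 ≤ 32 + 201t ≤ 3553 gives t ∈ [4, 17], which is 14 values.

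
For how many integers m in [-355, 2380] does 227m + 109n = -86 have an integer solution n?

gcd(227, 109):
  227 = 2·109 + 9
  109 = 12·9 + 1
  9 = 9·1
so gcd(227, 109) = 1.
Back-substitute for Bézout coefficients:
  1 = 109 - 12·9
  ... = 227·(-12) + 109·(25)
Scale by -86: particular solution (1032, -2150); reduce m mod 109: (51, -107).
General solution: m = 51 + 109t, n = -107 - 227t for integer t.
-355 ≤ 51 + 109t ≤ 2380 gives t ∈ [-3, 21], which is 25 values.

25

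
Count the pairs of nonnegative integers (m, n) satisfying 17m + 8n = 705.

gcd(17, 8) = 1.
By Bézout, 17×(1) + 8×(-2) = 1.
One solution: (1, 86).
General: m = 1 + 8t, n = 86 - 17t.
m ≥ 0 ⇒ t ≥ 0; n ≥ 0 ⇒ t ≤ 5. So t ∈ [0, 5]: 6 solutions.

6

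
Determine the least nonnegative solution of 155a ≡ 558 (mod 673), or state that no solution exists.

542

gcd(673, 155) = 1  (673 = 4·155 + 53, 155 = 2·53 + 49, 53 = 1·49 + 4, 49 = 12·4 + 1, 4 = 4·1).
1 divides 558, so solutions exist.
Back-substituting, 155·(165) + 673·(-38) = 1.
So 155·(165) ≡ 1 (mod 673); multiply by 558: a ≡ 92070 (mod 673).
Smallest nonnegative: a = 92070 mod 673 = 542.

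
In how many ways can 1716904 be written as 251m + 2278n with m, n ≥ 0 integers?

gcd(2278, 251) = 1  (2278 = 9·251 + 19, 251 = 13·19 + 4, 19 = 4·4 + 3, 4 = 1·3 + 1, 3 = 3·1).
Back-substituting, 251·(599) + 2278·(-66) = 1.
Scale by 1716904: one solution is (1028425496, -113315664). Reduce m mod 2278: (1894, 545).
General: m = 1894 + 2278t, n = 545 - 251t.
m ≥ 0 ⇒ t ≥ 0; n ≥ 0 ⇒ t ≤ 2. So t ∈ [0, 2]: 3 solutions.

3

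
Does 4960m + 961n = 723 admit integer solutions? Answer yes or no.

gcd(4960, 961):
  4960 = 5*961 + 155
  961 = 6*155 + 31
  155 = 5*31
so gcd(4960, 961) = 31.
31 does not divide 723 (remainder 10), so no integer solutions.

no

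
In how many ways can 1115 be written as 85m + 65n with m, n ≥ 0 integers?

1

gcd(85, 65):
  85 = 1×65 + 20
  65 = 3×20 + 5
  20 = 4×5
so gcd(85, 65) = 5.
Back-substitute for Bézout coefficients:
  5 = 65 - 3×20
  ... = 85×(-3) + 65×(4)
Scale by 223: one solution is (-669, 892). Reduce m mod 13: (7, 8).
General: m = 7 + 13t, n = 8 - 17t.
m ≥ 0 ⇒ t ≥ 0; n ≥ 0 ⇒ t ≤ 0. So t ∈ [0, 0]: 1 solution.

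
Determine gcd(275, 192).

gcd(275, 192) = 1  (275 = 1*192 + 83, 192 = 2*83 + 26, 83 = 3*26 + 5, 26 = 5*5 + 1, 5 = 5*1).

1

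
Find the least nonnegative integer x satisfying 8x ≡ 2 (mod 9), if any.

7

gcd(9, 8) = 1  (9 = 1·8 + 1, 8 = 8·1).
1 divides 2, so solutions exist.
Back-substituting, 8·(-1) + 9·(1) = 1.
So 8·(-1) ≡ 1 (mod 9); multiply by 2: x ≡ -2 (mod 9).
Smallest nonnegative: x = -2 mod 9 = 7.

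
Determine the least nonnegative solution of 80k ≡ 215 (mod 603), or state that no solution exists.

gcd(603, 80) = 1  (603 = 7*80 + 43, 80 = 1*43 + 37, 43 = 1*37 + 6, 37 = 6*6 + 1, 6 = 6*1).
1 divides 215, so solutions exist.
Back-substituting, 80*(98) + 603*(-13) = 1.
So 80*(98) ≡ 1 (mod 603); multiply by 215: k ≡ 21070 (mod 603).
Smallest nonnegative: k = 21070 mod 603 = 568.

568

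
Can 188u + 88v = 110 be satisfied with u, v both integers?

gcd(188, 88):
  188 = 2*88 + 12
  88 = 7*12 + 4
  12 = 3*4
so gcd(188, 88) = 4.
4 does not divide 110 (remainder 2), so no integer solutions.

no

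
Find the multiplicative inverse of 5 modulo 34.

gcd(34, 5) = 1.
By Bézout, 5×(7) + 34×(-1) = 1.
So 5×7 ≡ 1 (mod 34), and 7 mod 34 = 7.

7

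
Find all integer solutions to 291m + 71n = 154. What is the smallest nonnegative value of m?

22

gcd(291, 71):
  291 = 4·71 + 7
  71 = 10·7 + 1
  7 = 7·1
so gcd(291, 71) = 1.
1 divides 154, so solutions exist.
Back-substitute for Bézout coefficients:
  1 = 71 - 10·7
  ... = 291·(-10) + 71·(41)
Scale by 154/1 = 154: (m₀, n₀) = (-1540, 6314).
General solution: m = -1540 + 71t, n = 6314 - 291t for integer t.
m ≥ 0: smallest is -1540 mod 71 = 22 (at t = 22), with n = -88.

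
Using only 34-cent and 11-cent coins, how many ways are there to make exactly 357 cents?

Need nonnegative integers with 34j + 11k = 357.
gcd(34, 11) = 1, and 34·(1) + 11·(-3) = 1.
So (j₀, k₀) = (357, -1071); general j = 357 + 11t, k = -1071 - 34t.
j ≥ 0 ⇒ t ≥ -32; k ≥ 0 ⇒ t ≤ -32. That's 1 value of t.

1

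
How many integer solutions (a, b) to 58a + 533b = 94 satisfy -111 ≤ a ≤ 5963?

gcd(533, 58) = 1.
By Bézout, 58×(193) + 533×(-21) = 1.
Particular solution: (20, -2).
General solution: a = 20 + 533t, b = -2 - 58t for integer t.
-111 ≤ 20 + 533t ≤ 5963 gives t ∈ [0, 11], which is 12 values.

12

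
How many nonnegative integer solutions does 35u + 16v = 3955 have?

gcd(35, 16):
  35 = 2·16 + 3
  16 = 5·3 + 1
  3 = 3·1
so gcd(35, 16) = 1.
Back-substitute for Bézout coefficients:
  1 = 16 - 5·3
  ... = 35·(-5) + 16·(11)
Scale by 3955: one solution is (-19775, 43505). Reduce u mod 16: (1, 245).
General: u = 1 + 16t, v = 245 - 35t.
u ≥ 0 ⇒ t ≥ 0; v ≥ 0 ⇒ t ≤ 7. So t ∈ [0, 7]: 8 solutions.

8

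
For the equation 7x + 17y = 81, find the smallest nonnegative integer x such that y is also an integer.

gcd(17, 7) = 1  (17 = 2×7 + 3, 7 = 2×3 + 1, 3 = 3×1).
1 divides 81, so solutions exist.
Back-substituting, 7×(5) + 17×(-2) = 1.
Scale by 81/1 = 81: (x₀, y₀) = (405, -162).
General solution: x = 405 + 17t, y = -162 - 7t for integer t.
x ≥ 0: smallest is 405 mod 17 = 14 (at t = -23), with y = -1.

14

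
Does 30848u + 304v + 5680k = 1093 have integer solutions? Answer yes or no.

gcd(30848, 304) = 16  (30848 = 101·304 + 144, 304 = 2·144 + 16, 144 = 9·16).
gcd(16, 5680) = 16.
16 does not divide 1093 (remainder 5), so no integer solutions.

no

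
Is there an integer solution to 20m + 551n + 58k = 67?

gcd(551, 20):
  551 = 27*20 + 11
  20 = 1*11 + 9
  11 = 1*9 + 2
  9 = 4*2 + 1
  2 = 2*1
so gcd(551, 20) = 1.
gcd(1, 58) = 1.
1 divides 67, so integer solutions exist.

yes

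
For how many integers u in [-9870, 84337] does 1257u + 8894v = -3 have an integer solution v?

gcd(8894, 1257) = 1  (8894 = 7*1257 + 95, 1257 = 13*95 + 22, 95 = 4*22 + 7, 22 = 3*7 + 1, 7 = 7*1).
Back-substituting, 1257*(1217) + 8894*(-172) = 1.
Scale by -3: particular solution (-3651, 516); reduce u mod 8894: (5243, -741).
General solution: u = 5243 + 8894t, v = -741 - 1257t for integer t.
-9870 ≤ 5243 + 8894t ≤ 84337 gives t ∈ [-1, 8], which is 10 values.

10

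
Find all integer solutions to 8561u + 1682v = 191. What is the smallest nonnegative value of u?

gcd(8561, 1682):
  8561 = 5×1682 + 151
  1682 = 11×151 + 21
  151 = 7×21 + 4
  21 = 5×4 + 1
  4 = 4×1
so gcd(8561, 1682) = 1.
1 divides 191, so solutions exist.
Back-substitute for Bézout coefficients:
  1 = 21 - 5×4
  ... = 8561×(-401) + 1682×(2041)
Scale by 191/1 = 191: (u₀, v₀) = (-76591, 389831).
General solution: u = -76591 + 1682t, v = 389831 - 8561t for integer t.
u ≥ 0: smallest is -76591 mod 1682 = 781 (at t = 46), with v = -3975.

781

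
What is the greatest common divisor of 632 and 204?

4

gcd(632, 204):
  632 = 3*204 + 20
  204 = 10*20 + 4
  20 = 5*4
so gcd(632, 204) = 4.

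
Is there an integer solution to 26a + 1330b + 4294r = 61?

no

gcd(1330, 26) = 2  (1330 = 51·26 + 4, 26 = 6·4 + 2, 4 = 2·2).
gcd(2, 4294) = 2.
2 does not divide 61 (remainder 1), so no integer solutions.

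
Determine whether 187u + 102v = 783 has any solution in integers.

no

gcd(187, 102) = 17  (187 = 1*102 + 85, 102 = 1*85 + 17, 85 = 5*17).
17 does not divide 783 (remainder 1), so no integer solutions.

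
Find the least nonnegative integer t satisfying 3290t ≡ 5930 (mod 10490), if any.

gcd(10490, 3290):
  10490 = 3*3290 + 620
  3290 = 5*620 + 190
  620 = 3*190 + 50
  190 = 3*50 + 40
  50 = 1*40 + 10
  40 = 4*10
so gcd(10490, 3290) = 10.
10 divides 5930, so solutions exist.
Back-substitute for Bézout coefficients:
  10 = 50 - 1*40
  ... = 3290*(-220) + 10490*(69)
So 3290*(-220) ≡ 10 (mod 10490); multiply by 593: t ≡ -130460 (mod 1049).
Smallest nonnegative: t = -130460 mod 1049 = 665.

665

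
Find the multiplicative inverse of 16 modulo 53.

gcd(53, 16) = 1  (53 = 3×16 + 5, 16 = 3×5 + 1, 5 = 5×1).
Back-substituting, 16×(10) + 53×(-3) = 1.
So 16×10 ≡ 1 (mod 53), and 10 mod 53 = 10.

10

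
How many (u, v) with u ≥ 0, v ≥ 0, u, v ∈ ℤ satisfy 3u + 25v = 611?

gcd(25, 3):
  25 = 8*3 + 1
  3 = 3*1
so gcd(25, 3) = 1.
Back-substitute for Bézout coefficients:
  1 = 25 - 8*3
  ... = 3*(-8) + 25*(1)
Scale by 611: one solution is (-4888, 611). Reduce u mod 25: (12, 23).
General: u = 12 + 25t, v = 23 - 3t.
u ≥ 0 ⇒ t ≥ 0; v ≥ 0 ⇒ t ≤ 7. So t ∈ [0, 7]: 8 solutions.

8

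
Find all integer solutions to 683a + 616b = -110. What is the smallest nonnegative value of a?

550

gcd(683, 616) = 1  (683 = 1×616 + 67, 616 = 9×67 + 13, 67 = 5×13 + 2, 13 = 6×2 + 1, 2 = 2×1).
1 divides -110, so solutions exist.
Back-substituting, 683×(-285) + 616×(316) = 1.
Scale by -110/1 = -110: (a₀, b₀) = (31350, -34760).
General solution: a = 31350 + 616t, b = -34760 - 683t for integer t.
a ≥ 0: smallest is 31350 mod 616 = 550 (at t = -50), with b = -610.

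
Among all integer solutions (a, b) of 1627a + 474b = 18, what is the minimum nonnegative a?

gcd(1627, 474):
  1627 = 3*474 + 205
  474 = 2*205 + 64
  205 = 3*64 + 13
  64 = 4*13 + 12
  13 = 1*12 + 1
  12 = 12*1
so gcd(1627, 474) = 1.
1 divides 18, so solutions exist.
Back-substitute for Bézout coefficients:
  1 = 13 - 1*12
  ... = 1627*(37) + 474*(-127)
Scale by 18/1 = 18: (a₀, b₀) = (666, -2286).
General solution: a = 666 + 474t, b = -2286 - 1627t for integer t.
a ≥ 0: smallest is 666 mod 474 = 192 (at t = -1), with b = -659.

192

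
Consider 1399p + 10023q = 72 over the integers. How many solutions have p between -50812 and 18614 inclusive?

gcd(10023, 1399) = 1.
By Bézout, 1399*(4750) + 10023*(-663) = 1.
Particular solution: (1218, -170).
General solution: p = 1218 + 10023t, q = -170 - 1399t for integer t.
-50812 ≤ 1218 + 10023t ≤ 18614 gives t ∈ [-5, 1], which is 7 values.

7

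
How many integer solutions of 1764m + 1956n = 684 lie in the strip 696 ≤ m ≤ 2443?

10

gcd(1956, 1764):
  1956 = 1*1764 + 192
  1764 = 9*192 + 36
  192 = 5*36 + 12
  36 = 3*12
so gcd(1956, 1764) = 12.
Back-substitute for Bézout coefficients:
  12 = 192 - 5*36
  ... = 1764*(-51) + 1956*(46)
Scale by 57: particular solution (-2907, 2622); reduce m mod 163: (27, -24).
General solution: m = 27 + 163t, n = -24 - 147t for integer t.
696 ≤ 27 + 163t ≤ 2443 gives t ∈ [5, 14], which is 10 values.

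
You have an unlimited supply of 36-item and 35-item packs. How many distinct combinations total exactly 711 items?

Need nonnegative integers with 36j + 35k = 711.
gcd(36, 35) = 1, and 36·(1) + 35·(-1) = 1.
So (j₀, k₀) = (711, -711); general j = 711 + 35t, k = -711 - 36t.
j ≥ 0 ⇒ t ≥ -20; k ≥ 0 ⇒ t ≤ -20. That's 1 value of t.

1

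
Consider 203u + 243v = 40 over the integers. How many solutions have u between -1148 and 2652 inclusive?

gcd(243, 203):
  243 = 1×203 + 40
  203 = 5×40 + 3
  40 = 13×3 + 1
  3 = 3×1
so gcd(243, 203) = 1.
Back-substitute for Bézout coefficients:
  1 = 40 - 13×3
  ... = 203×(-79) + 243×(66)
Scale by 40: particular solution (-3160, 2640); reduce u mod 243: (242, -202).
General solution: u = 242 + 243t, v = -202 - 203t for integer t.
-1148 ≤ 242 + 243t ≤ 2652 gives t ∈ [-5, 9], which is 15 values.

15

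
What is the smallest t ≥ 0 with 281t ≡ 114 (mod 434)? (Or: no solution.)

gcd(434, 281):
  434 = 1×281 + 153
  281 = 1×153 + 128
  153 = 1×128 + 25
  128 = 5×25 + 3
  25 = 8×3 + 1
  3 = 3×1
so gcd(434, 281) = 1.
1 divides 114, so solutions exist.
Back-substitute for Bézout coefficients:
  1 = 25 - 8×3
  ... = 281×(-139) + 434×(90)
So 281×(-139) ≡ 1 (mod 434); multiply by 114: t ≡ -15846 (mod 434).
Smallest nonnegative: t = -15846 mod 434 = 212.

212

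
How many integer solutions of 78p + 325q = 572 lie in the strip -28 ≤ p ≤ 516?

22

gcd(325, 78):
  325 = 4*78 + 13
  78 = 6*13
so gcd(325, 78) = 13.
Back-substitute for Bézout coefficients:
  13 = 325 - 4*78
  ... = 78*(-4) + 325*(1)
Scale by 44: particular solution (-176, 44); reduce p mod 25: (24, -4).
General solution: p = 24 + 25t, q = -4 - 6t for integer t.
-28 ≤ 24 + 25t ≤ 516 gives t ∈ [-2, 19], which is 22 values.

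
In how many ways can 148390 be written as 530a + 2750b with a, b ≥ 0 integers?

1

gcd(2750, 530) = 10  (2750 = 5*530 + 100, 530 = 5*100 + 30, 100 = 3*30 + 10, 30 = 3*10).
Back-substituting, 530*(-83) + 2750*(16) = 10.
Scale by 14839: one solution is (-1231637, 237424). Reduce a mod 275: (88, 37).
General: a = 88 + 275t, b = 37 - 53t.
a ≥ 0 ⇒ t ≥ 0; b ≥ 0 ⇒ t ≤ 0. So t ∈ [0, 0]: 1 solution.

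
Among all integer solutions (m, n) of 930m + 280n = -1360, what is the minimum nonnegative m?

gcd(930, 280):
  930 = 3*280 + 90
  280 = 3*90 + 10
  90 = 9*10
so gcd(930, 280) = 10.
10 divides -1360, so solutions exist.
Back-substitute for Bézout coefficients:
  10 = 280 - 3*90
  ... = 930*(-3) + 280*(10)
Scale by -1360/10 = -136: (m₀, n₀) = (408, -1360).
General solution: m = 408 + 28t, n = -1360 - 93t for integer t.
m ≥ 0: smallest is 408 mod 28 = 16 (at t = -14), with n = -58.

16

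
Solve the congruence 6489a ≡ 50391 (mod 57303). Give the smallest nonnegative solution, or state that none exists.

1509

gcd(57303, 6489) = 9.
9 divides 50391, so solutions exist.
By Bézout, 6489*(-574) + 57303*(65) = 9.
So 6489*(-574) ≡ 9 (mod 57303); multiply by 5599: a ≡ -3213826 (mod 6367).
Smallest nonnegative: a = -3213826 mod 6367 = 1509.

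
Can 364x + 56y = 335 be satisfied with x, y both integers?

no

gcd(364, 56) = 28.
28 does not divide 335 (remainder 27), so no integer solutions.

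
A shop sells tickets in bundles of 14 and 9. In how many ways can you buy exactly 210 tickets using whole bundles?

2

Need nonnegative integers with 14j + 9k = 210.
gcd(14, 9) = 1, and 14·(2) + 9·(-3) = 1.
So (j₀, k₀) = (420, -630); general j = 420 + 9t, k = -630 - 14t.
j ≥ 0 ⇒ t ≥ -46; k ≥ 0 ⇒ t ≤ -45. That's 2 values of t.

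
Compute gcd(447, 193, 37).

gcd(447, 193) = 1  (447 = 2·193 + 61, 193 = 3·61 + 10, 61 = 6·10 + 1, 10 = 10·1).
gcd(1, 37) = 1.

1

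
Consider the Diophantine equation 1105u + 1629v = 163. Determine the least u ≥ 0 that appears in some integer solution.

1066

gcd(1629, 1105):
  1629 = 1*1105 + 524
  1105 = 2*524 + 57
  524 = 9*57 + 11
  57 = 5*11 + 2
  11 = 5*2 + 1
  2 = 2*1
so gcd(1629, 1105) = 1.
1 divides 163, so solutions exist.
Back-substitute for Bézout coefficients:
  1 = 11 - 5*2
  ... = 1105*(-743) + 1629*(504)
Scale by 163/1 = 163: (u₀, v₀) = (-121109, 82152).
General solution: u = -121109 + 1629t, v = 82152 - 1105t for integer t.
u ≥ 0: smallest is -121109 mod 1629 = 1066 (at t = 75), with v = -723.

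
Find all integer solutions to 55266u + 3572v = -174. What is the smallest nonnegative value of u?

1627

gcd(55266, 3572) = 2.
2 divides -174, so solutions exist.
By Bézout, 55266*(125) + 3572*(-1934) = 2.
Scale by -174/2 = -87: (u₀, v₀) = (-10875, 168258).
General solution: u = -10875 + 1786t, v = 168258 - 27633t for integer t.
u ≥ 0: smallest is -10875 mod 1786 = 1627 (at t = 7), with v = -25173.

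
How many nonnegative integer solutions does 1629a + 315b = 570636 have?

10

gcd(1629, 315) = 9.
By Bézout, 1629*(6) + 315*(-31) = 9.
One solution: (9, 1765).
General: a = 9 + 35t, b = 1765 - 181t.
a ≥ 0 ⇒ t ≥ 0; b ≥ 0 ⇒ t ≤ 9. So t ∈ [0, 9]: 10 solutions.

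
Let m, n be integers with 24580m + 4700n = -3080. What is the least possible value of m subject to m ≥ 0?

gcd(24580, 4700):
  24580 = 5×4700 + 1080
  4700 = 4×1080 + 380
  1080 = 2×380 + 320
  380 = 1×320 + 60
  320 = 5×60 + 20
  60 = 3×20
so gcd(24580, 4700) = 20.
20 divides -3080, so solutions exist.
Back-substitute for Bézout coefficients:
  20 = 320 - 5×60
  ... = 24580×(74) + 4700×(-387)
Scale by -3080/20 = -154: (m₀, n₀) = (-11396, 59598).
General solution: m = -11396 + 235t, n = 59598 - 1229t for integer t.
m ≥ 0: smallest is -11396 mod 235 = 119 (at t = 49), with n = -623.

119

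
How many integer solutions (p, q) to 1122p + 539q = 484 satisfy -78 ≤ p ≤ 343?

8

gcd(1122, 539):
  1122 = 2·539 + 44
  539 = 12·44 + 11
  44 = 4·11
so gcd(1122, 539) = 11.
Back-substitute for Bézout coefficients:
  11 = 539 - 12·44
  ... = 1122·(-12) + 539·(25)
Scale by 44: particular solution (-528, 1100); reduce p mod 49: (11, -22).
General solution: p = 11 + 49t, q = -22 - 102t for integer t.
-78 ≤ 11 + 49t ≤ 343 gives t ∈ [-1, 6], which is 8 values.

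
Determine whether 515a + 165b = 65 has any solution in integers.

yes

gcd(515, 165):
  515 = 3*165 + 20
  165 = 8*20 + 5
  20 = 4*5
so gcd(515, 165) = 5.
5 divides 65, so integer solutions exist.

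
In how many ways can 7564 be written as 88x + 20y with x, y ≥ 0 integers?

17

gcd(88, 20) = 4  (88 = 4·20 + 8, 20 = 2·8 + 4, 8 = 2·4).
Back-substituting, 88·(-2) + 20·(9) = 4.
Scale by 1891: one solution is (-3782, 17019). Reduce x mod 5: (3, 365).
General: x = 3 + 5t, y = 365 - 22t.
x ≥ 0 ⇒ t ≥ 0; y ≥ 0 ⇒ t ≤ 16. So t ∈ [0, 16]: 17 solutions.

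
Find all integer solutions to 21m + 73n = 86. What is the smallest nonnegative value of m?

gcd(73, 21) = 1.
1 divides 86, so solutions exist.
By Bézout, 21×(7) + 73×(-2) = 1.
Scale by 86/1 = 86: (m₀, n₀) = (602, -172).
General solution: m = 602 + 73t, n = -172 - 21t for integer t.
m ≥ 0: smallest is 602 mod 73 = 18 (at t = -8), with n = -4.

18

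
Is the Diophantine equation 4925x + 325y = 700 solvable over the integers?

yes

gcd(4925, 325) = 25  (4925 = 15·325 + 50, 325 = 6·50 + 25, 50 = 2·25).
25 divides 700, so integer solutions exist.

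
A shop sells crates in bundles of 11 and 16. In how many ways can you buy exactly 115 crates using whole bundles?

Need nonnegative integers with 11j + 16k = 115.
gcd(11, 16) = 1, and 11·(3) + 16·(-2) = 1.
So (j₀, k₀) = (345, -230); general j = 345 + 16t, k = -230 - 11t.
j ≥ 0 ⇒ t ≥ -21; k ≥ 0 ⇒ t ≤ -21. That's 1 value of t.

1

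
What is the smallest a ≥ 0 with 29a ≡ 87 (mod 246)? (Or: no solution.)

3

gcd(246, 29) = 1  (246 = 8·29 + 14, 29 = 2·14 + 1, 14 = 14·1).
1 divides 87, so solutions exist.
Back-substituting, 29·(17) + 246·(-2) = 1.
So 29·(17) ≡ 1 (mod 246); multiply by 87: a ≡ 1479 (mod 246).
Smallest nonnegative: a = 1479 mod 246 = 3.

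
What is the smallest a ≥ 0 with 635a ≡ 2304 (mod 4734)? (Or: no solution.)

gcd(4734, 635) = 1  (4734 = 7*635 + 289, 635 = 2*289 + 57, 289 = 5*57 + 4, 57 = 14*4 + 1, 4 = 4*1).
1 divides 2304, so solutions exist.
Back-substituting, 635*(1163) + 4734*(-156) = 1.
So 635*(1163) ≡ 1 (mod 4734); multiply by 2304: a ≡ 2679552 (mod 4734).
Smallest nonnegative: a = 2679552 mod 4734 = 108.

108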